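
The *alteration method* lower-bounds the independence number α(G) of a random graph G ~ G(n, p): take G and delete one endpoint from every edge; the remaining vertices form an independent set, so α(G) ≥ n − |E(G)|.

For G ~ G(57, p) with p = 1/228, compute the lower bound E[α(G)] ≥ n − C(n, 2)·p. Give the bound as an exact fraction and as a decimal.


E[|E(G)|] = C(57, 2)·p = 1596 · (1/228) = 7.
E[α(G)] ≥ n − E[|E(G)|] = 57 − 7 = 50.
Numerically: ≈ 50.00000.
(This is only a lower bound; the true E[α(G)] may be larger.)

E[α(G)] ≥ 50 ≈ 50.00000.


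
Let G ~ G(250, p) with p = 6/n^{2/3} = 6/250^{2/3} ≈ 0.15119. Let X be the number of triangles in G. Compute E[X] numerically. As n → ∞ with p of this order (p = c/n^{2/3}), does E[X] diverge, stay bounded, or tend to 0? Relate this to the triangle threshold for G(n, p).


Number of potential triangles: C(250, 3) = 2573000.
Each occurs with probability p³ ≈ (0.15119)³ ≈ 3.4560000e-03.
By linearity: E[X] = C(250, 3)·p³ ≈ 2573000 · 3.4560000e-03 ≈ 8892.28800.
Since α = 2/3 < 1, p = c/n^{2/3} ≫ 1/n is above the triangle threshold p ~ 1/n. Asymptotically E[X] ~ (c³/6)·n^{3(1−α)} = (6³/6)·n^{1} → ∞; triangles are abundant w.h.p.

E[X] ≈ 8892.28800; in regime p = Θ(1/n^{2/3}) E[X] diverges (above the triangle threshold p ~ 1/n).


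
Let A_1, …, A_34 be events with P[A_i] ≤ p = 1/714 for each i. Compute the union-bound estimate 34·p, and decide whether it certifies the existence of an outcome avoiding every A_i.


Union bound: P[∪_{i=1}^{34} A_i] ≤ Σ_i P[A_i] ≤ 34·p = 34·(1/714) = 1/21.
Numerically: 1/21 ≈ 0.048.
Is 1/21 < 1? YES.
Since P[∪ A_i] ≤ 1/21 < 1, the complement has P[∩ A_i^c] ≥ 1 − 1/21 = 20/21 > 0, so some outcome avoids every A_i.

34·p = 1/21 ≈ 0.048; existence CERTIFIED by the union bound.


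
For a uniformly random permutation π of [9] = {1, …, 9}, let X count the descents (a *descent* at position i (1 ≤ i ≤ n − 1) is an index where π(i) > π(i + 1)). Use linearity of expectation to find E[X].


Write X = Σ X_I over i = 1, …, 8, with X_I the indicator of one descent.
There are 8 indicators.
For each fixed i, the pair (π(i), π(i+1)) is a uniformly random ordered pair of distinct values from {1, …, 9}; by symmetry P[π(i) > π(i+1)] = 1/2.
By linearity: E[X] = 8 · (1/2) = (9 − 1) · (1/2) = 4 ≈ 4.000.

E[X] = 4 = 4.000.


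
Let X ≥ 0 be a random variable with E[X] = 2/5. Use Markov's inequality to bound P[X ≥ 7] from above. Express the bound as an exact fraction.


μ = E[X] = 2/5, a = 7.
Markov: P[X ≥ 7] ≤ μ/a = (2/5)/7 = 2/35.
Numerically: ≈ 0.057143.
(Since a = 7 > μ = 0.400000, the bound 2/35 is < 1 and informative.)

P[X ≥ 7] ≤ 2/35 ≈ 0.057143.


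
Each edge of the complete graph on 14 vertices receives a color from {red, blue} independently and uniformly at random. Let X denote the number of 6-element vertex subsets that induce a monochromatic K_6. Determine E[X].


Let X = Σ_S X_S over the C(14, 6) = 3003 subsets S of size 6, where X_S = 1 if the K_6 on S is monochromatic.
For a fixed S, the K_6 on S has C(6, 2) = 15 edges. P[all 15 edges red] = (1/2)^15, and likewise for blue, so P[monochromatic] = 2·(1/2)^15 = 2^{1 − 15} = 1/16384.
By linearity: E[X] = C(14, 6) · 2^{1 − 15} = 3003 · 1/16384 = 3003/16384.
Numerically: E[X] ≈ 0.1833.

E[X] = C(14,6)·2^(1−C(6,2)) = 3003/16384 ≈ 0.1833.


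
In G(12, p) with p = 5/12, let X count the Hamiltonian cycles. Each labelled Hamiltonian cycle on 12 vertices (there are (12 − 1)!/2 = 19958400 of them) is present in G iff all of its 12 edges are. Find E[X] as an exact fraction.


K_12 has (12 − 1)!/2 = 19958400 labelled Hamiltonian cycles.
For each such Hamiltonian cycle H, let X_H = 1 if all 12 edges of H are present in G. Then P[X_H = 1] = p^{12} = (5/12)^{12} = 244140625/8916100448256.
By linearity of expectation: E[X] = Σ_H E[X_H] = 19958400 · p^{12} = 19958400 · 244140625/8916100448256 = 469970703125/859963392.
Numerically: E[X] ≈ 546.5.

E[X] = 19958400 · (5/12)^{12} = 469970703125/859963392 ≈ 546.5.


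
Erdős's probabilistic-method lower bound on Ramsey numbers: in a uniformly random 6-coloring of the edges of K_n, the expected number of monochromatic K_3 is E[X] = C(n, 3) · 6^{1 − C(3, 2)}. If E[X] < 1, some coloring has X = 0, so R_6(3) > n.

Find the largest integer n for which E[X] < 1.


We need C(n, 3) · 6^{1 − 3} < 1, i.e. C(n, 3) < 6^{3 − 1} = 36.
Check values of n near the boundary:
  n = 3: C(3, 3) = 1; 1 < 36? YES
  n = 4: C(4, 3) = 4; 4 < 36? YES
  n = 5: C(5, 3) = 10; 10 < 36? YES
  n = 6: C(6, 3) = 20; 20 < 36? YES
  n = 7: C(7, 3) = 35; 35 < 36? YES
  n = 8: C(8, 3) = 56; 56 < 36? NO
The largest n with C(n, 3) < 36 is n = 7 (where E[X] = 35/36 ≈ 0.97222). Hence R_6(3) > 7, i.e. R_6(3) ≥ 8.

Largest n = 7; hence R_6(3) > 7.


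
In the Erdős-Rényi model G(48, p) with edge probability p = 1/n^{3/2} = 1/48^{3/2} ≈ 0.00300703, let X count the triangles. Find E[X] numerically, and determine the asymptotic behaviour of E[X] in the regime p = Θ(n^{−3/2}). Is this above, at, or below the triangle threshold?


Number of potential triangles: C(48, 3) = 17296.
Each occurs with probability p³ ≈ (0.00300703)³ ≈ 2.71903271e-08.
By linearity: E[X] = C(48, 3)·p³ ≈ 17296 · 2.71903271e-08 ≈ 0.000470.
Since α = 3/2 > 1, p = c/n^{3/2} = o(1/n) is below the triangle threshold p ~ 1/n. Asymptotically E[X] ~ (c³/6)·n^{3(1−α)} = (1³/6)·n^{-1.5} → 0, so by Markov's inequality G has no triangles w.h.p.

E[X] ≈ 0.000470; in regime p = Θ(1/n^{3/2}) E[X] tends to 0 (below the triangle threshold p ~ 1/n).


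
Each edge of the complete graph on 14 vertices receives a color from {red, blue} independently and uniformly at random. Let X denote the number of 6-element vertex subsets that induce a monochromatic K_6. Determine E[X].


Let X = Σ_S X_S over the C(14, 6) = 3003 subsets S of size 6, where X_S = 1 if the K_6 on S is monochromatic.
For a fixed S, the K_6 on S has C(6, 2) = 15 edges. P[all 15 edges red] = (1/2)^15, and likewise for blue, so P[monochromatic] = 2·(1/2)^15 = 2^{1 − 15} = 1/16384.
By linearity of expectation: E[X] = C(14, 6) · 2^{1 − 15} = 3003 · 1/16384 = 3003/16384.
Numerically: E[X] ≈ 0.1833.

E[X] = C(14,6)·2^(1−C(6,2)) = 3003/16384 ≈ 0.1833.


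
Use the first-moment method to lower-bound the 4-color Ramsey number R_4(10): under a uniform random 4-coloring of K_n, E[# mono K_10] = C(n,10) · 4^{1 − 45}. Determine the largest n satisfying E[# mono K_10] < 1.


We need C(n, 10) · 4^{1 − 45} < 1, i.e. C(n, 10) < 4^{45 − 1} = 309485009821345068724781056.
Check values of n near the boundary:
  n = 2022: C(2022, 10) = 307870445231474093395937796; 307870445231474093395937796 < 309485009821345068724781056? YES
  n = 2023: C(2023, 10) = 309399856285778485315440716; 309399856285778485315440716 < 309485009821345068724781056? YES
  n = 2024: C(2024, 10) = 310936101848269937576192656; 310936101848269937576192656 < 309485009821345068724781056? NO
The largest n with C(n, 10) < 309485009821345068724781056 is n = 2023 (where E[X] = 77349964071444621328860179/77371252455336267181195264 ≈ 0.9997). Hence R_4(10) > 2023, i.e. R_4(10) ≥ 2024.

Largest n = 2023; hence R_4(10) > 2023.


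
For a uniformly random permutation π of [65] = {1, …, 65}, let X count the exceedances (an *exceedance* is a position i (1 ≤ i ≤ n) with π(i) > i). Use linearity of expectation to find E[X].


Write X = Σ_{i=1}^{65} X_i, where X_i = 1_{π(i) > i}.
For each fixed i, π(i) is uniform over {1, …, 65} (marginal of a uniform permutation), so P[π(i) > i] = (n − i)/n. Summing: Σ_{i=1}^{65} (n − i)/n = (0 + 1 + … + 64)/65 = 65(65 − 1)/(2·65) = (65 − 1)/2.
Hence E[X] = Σ_{i=1}^{65} (65 − i)/65 = 32 ≈ 32.000000.

E[X] = 32 = 32.000000.


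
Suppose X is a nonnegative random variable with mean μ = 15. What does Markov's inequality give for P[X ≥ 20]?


μ = E[X] = 15, a = 20.
Markov: P[X ≥ 20] ≤ μ/a = (15)/20 = 3/4.
Numerically: ≈ 0.750.
(Since a = 20 > μ = 15.000, the bound 3/4 is < 1 and informative.)

P[X ≥ 20] ≤ 3/4 ≈ 0.750.


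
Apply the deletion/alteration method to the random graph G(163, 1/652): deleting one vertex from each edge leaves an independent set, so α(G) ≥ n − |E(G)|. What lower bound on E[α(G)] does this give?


E[|E(G)|] = C(163, 2)·p = 13203 · (1/652) = 81/4.
E[α(G)] ≥ n − E[|E(G)|] = 163 − 81/4 = 571/4.
Numerically: ≈ 142.75000.
(This is only a lower bound; the true E[α(G)] may be larger.)

E[α(G)] ≥ 571/4 ≈ 142.75000.


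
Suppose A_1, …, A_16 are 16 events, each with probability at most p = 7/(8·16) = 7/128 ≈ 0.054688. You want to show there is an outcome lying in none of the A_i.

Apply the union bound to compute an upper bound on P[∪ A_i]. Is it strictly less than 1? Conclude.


Union bound: P[∪_{i=1}^{16} A_i] ≤ Σ_i P[A_i] ≤ 16·p = 16·(7/128) = 7/8.
Numerically: 7/8 ≈ 0.875000.
Is 7/8 < 1? YES.
Since P[∪ A_i] ≤ 7/8 < 1, the complement has P[∩ A_i^c] ≥ 1 − 7/8 = 1/8 > 0, so some outcome avoids every A_i.

16·p = 7/8 ≈ 0.875000; existence CERTIFIED by the union bound.


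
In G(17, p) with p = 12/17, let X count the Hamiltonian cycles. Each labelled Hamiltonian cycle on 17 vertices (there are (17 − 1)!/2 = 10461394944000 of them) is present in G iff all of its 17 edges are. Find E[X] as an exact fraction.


K_17 has (17 − 1)!/2 = 10461394944000 labelled Hamiltonian cycles.
For each such Hamiltonian cycle H, let X_H = 1 if all 17 edges of H are present in G. Then P[X_H = 1] = p^{17} = (12/17)^{17} = 2218611106740436992/827240261886336764177.
Summing the indicators: E[X] = Σ_H E[X_H] = 10461394944000 · p^{17} = 10461394944000 · 2218611106740436992/827240261886336764177 = 23209767014756651868459368448000/827240261886336764177.
Numerically: E[X] ≈ 2.81e+10.

E[X] = 10461394944000 · (12/17)^{17} = 23209767014756651868459368448000/827240261886336764177 ≈ 2.81e+10.


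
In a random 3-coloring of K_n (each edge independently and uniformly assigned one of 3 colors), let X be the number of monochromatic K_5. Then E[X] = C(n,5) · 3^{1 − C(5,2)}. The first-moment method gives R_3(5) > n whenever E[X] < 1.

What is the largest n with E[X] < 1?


We need C(n, 5) · 3^{1 − 10} < 1, i.e. C(n, 5) < 3^{10 − 1} = 19683.
Check values of n near the boundary:
  n = 19: C(19, 5) = 11628; 11628 < 19683? YES
  n = 20: C(20, 5) = 15504; 15504 < 19683? YES
  n = 21: C(21, 5) = 20349; 20349 < 19683? NO
  n = 22: C(22, 5) = 26334; 26334 < 19683? NO
The largest n with C(n, 5) < 19683 is n = 20 (where E[X] = 5168/6561 ≈ 0.788). Hence R_3(5) > 20, i.e. R_3(5) ≥ 21.

Largest n = 20; hence R_3(5) > 20.


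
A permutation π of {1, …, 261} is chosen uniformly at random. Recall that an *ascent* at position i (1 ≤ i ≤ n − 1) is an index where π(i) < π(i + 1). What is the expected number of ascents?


Write X = Σ X_I over i = 1, …, 260, with X_I the indicator of one ascent.
There are 260 indicators.
For each fixed i, the pair (π(i), π(i+1)) is a uniformly random ordered pair of distinct values from {1, …, 261}; by symmetry P[π(i) < π(i+1)] = 1/2.
By linearity: E[X] = 260 · (1/2) = (261 − 1) · (1/2) = 130 ≈ 130.000.

E[X] = 130 = 130.000.


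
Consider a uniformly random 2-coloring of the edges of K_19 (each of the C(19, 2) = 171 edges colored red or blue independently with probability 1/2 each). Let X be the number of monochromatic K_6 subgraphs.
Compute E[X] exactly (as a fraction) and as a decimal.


Let X = Σ_S X_S over the C(19, 6) = 27132 subsets S of size 6, where X_S = 1 if the K_6 on S is monochromatic.
For a fixed S, the K_6 on S has C(6, 2) = 15 edges. P[all 15 edges red] = (1/2)^15, and likewise for blue, so P[monochromatic] = 2·(1/2)^15 = 2^{1 − 15} = 1/16384.
By linearity of expectation: E[X] = C(19, 6) · 2^{1 − 15} = 27132 · 1/16384 = 6783/4096.
Numerically: E[X] ≈ 1.656.

E[X] = C(19,6)·2^(1−C(6,2)) = 6783/4096 ≈ 1.656.


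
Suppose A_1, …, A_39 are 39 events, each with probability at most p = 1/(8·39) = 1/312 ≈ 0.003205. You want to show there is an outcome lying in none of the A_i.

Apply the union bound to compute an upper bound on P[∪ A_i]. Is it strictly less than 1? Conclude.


Union bound: P[∪_{i=1}^{39} A_i] ≤ Σ_i P[A_i] ≤ 39·p = 39·(1/312) = 1/8.
Numerically: 1/8 ≈ 0.125000.
Is 1/8 < 1? YES.
Since P[∪ A_i] ≤ 1/8 < 1, the complement has P[∩ A_i^c] ≥ 1 − 1/8 = 7/8 > 0, so some outcome avoids every A_i.

39·p = 1/8 ≈ 0.125000; existence CERTIFIED by the union bound.


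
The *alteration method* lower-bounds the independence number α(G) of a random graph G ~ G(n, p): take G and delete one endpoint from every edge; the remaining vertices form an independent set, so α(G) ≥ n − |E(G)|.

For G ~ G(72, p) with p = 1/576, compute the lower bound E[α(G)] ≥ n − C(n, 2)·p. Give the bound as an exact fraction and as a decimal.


E[|E(G)|] = C(72, 2)·p = 2556 · (1/576) = 71/16.
E[α(G)] ≥ n − E[|E(G)|] = 72 − 71/16 = 1081/16.
Numerically: ≈ 67.5625.
(This is only a lower bound; the true E[α(G)] may be larger.)

E[α(G)] ≥ 1081/16 ≈ 67.5625.


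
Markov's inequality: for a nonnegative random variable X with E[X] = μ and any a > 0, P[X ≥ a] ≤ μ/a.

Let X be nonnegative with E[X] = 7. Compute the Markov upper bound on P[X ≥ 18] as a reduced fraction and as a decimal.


μ = E[X] = 7, a = 18.
Markov: P[X ≥ 18] ≤ μ/a = (7)/18 = 7/18.
Numerically: ≈ 0.38889.
(Since a = 18 > μ = 7.00000, the bound 7/18 is < 1 and informative.)

P[X ≥ 18] ≤ 7/18 ≈ 0.38889.


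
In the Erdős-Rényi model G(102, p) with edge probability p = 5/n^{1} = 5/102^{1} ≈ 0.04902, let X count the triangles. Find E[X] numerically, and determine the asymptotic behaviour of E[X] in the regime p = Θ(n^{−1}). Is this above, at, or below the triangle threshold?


Number of potential triangles: C(102, 3) = 171700.
Each occurs with probability p³ ≈ (0.04902)³ ≈ 1.1779029e-04.
By linearity: E[X] = C(102, 3)·p³ ≈ 171700 · 1.1779029e-04 ≈ 20.22459.
Here α = 1, so p = 5/n is exactly at the triangle threshold p ~ 1/n. Asymptotically E[X] → c³/6 = 5³/6 = 125/6 ≈ 20.83333, a bounded constant. In this regime the triangle count is asymptotically Poisson(c³/6).

E[X] ≈ 20.22459; in regime p = Θ(1/n^{1}) E[X] stays bounded (at the triangle threshold p ~ 1/n).


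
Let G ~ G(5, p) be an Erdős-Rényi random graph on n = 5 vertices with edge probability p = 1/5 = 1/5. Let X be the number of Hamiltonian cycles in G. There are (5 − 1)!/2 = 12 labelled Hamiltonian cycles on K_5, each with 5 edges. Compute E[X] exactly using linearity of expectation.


K_5 has (5 − 1)!/2 = 12 labelled Hamiltonian cycles.
For each such Hamiltonian cycle H, let X_H = 1 if all 5 edges of H are present in G. Then P[X_H = 1] = p^{5} = (1/5)^{5} = 1/3125.
By linearity of expectation: E[X] = Σ_H E[X_H] = 12 · p^{5} = 12 · 1/3125 = 12/3125.
Numerically: E[X] ≈ 0.00384.

E[X] = 12 · (1/5)^{5} = 12/3125 ≈ 0.00384.


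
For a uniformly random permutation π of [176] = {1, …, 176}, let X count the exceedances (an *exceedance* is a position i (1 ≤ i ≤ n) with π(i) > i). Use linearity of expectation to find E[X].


Write X = Σ_{i=1}^{176} X_i, where X_i = 1_{π(i) > i}.
For each fixed i, π(i) is uniform over {1, …, 176} (marginal of a uniform permutation), so P[π(i) > i] = (n − i)/n. Summing: Σ_{i=1}^{176} (n − i)/n = (0 + 1 + … + 175)/176 = 176(176 − 1)/(2·176) = (176 − 1)/2.
Hence E[X] = Σ_{i=1}^{176} (176 − i)/176 = 175/2 ≈ 87.500.

E[X] = 175/2 = 87.500.


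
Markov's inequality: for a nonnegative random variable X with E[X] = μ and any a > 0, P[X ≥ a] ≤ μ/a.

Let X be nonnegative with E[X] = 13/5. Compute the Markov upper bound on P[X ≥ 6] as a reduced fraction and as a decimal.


μ = E[X] = 13/5, a = 6.
Markov: P[X ≥ 6] ≤ μ/a = (13/5)/6 = 13/30.
Numerically: ≈ 0.433333.
(Since a = 6 > μ = 2.600000, the bound 13/30 is < 1 and informative.)

P[X ≥ 6] ≤ 13/30 ≈ 0.433333.


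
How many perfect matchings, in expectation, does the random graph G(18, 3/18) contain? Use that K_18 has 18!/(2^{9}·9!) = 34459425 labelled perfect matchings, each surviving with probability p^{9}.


K_18 has 18!/(2^{9}·9!) = 34459425 labelled perfect matchings.
For each such perfect matching H, let X_H = 1 if all 9 edges of H are present in G. Then P[X_H = 1] = p^{9} = (1/6)^{9} = 1/10077696.
Summing the indicators: E[X] = Σ_H E[X_H] = 34459425 · p^{9} = 34459425 · 1/10077696 = 425425/124416.
Numerically: E[X] ≈ 3.419.

E[X] = 34459425 · (1/6)^{9} = 425425/124416 ≈ 3.419.


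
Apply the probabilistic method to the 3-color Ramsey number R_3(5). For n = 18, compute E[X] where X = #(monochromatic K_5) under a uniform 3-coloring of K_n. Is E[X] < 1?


E[X] = C(18, 5) · 3^{1 − 10} = 8568 · 3^{−9} = 8568/19683.
As a reduced fraction: E[X] = 952/2187 ≈ 0.435299.
Is E[X] < 1? YES.
Since E[X] < 1, there exists a 3-coloring of K_{18} with no monochromatic K_5; hence R_3(5) > 18.

E[X] = 952/2187 ≈ 0.435299; E[X] < 1, so R_3(5) > 18.


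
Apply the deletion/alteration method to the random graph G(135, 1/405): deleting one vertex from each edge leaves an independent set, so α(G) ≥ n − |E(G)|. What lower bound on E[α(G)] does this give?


E[|E(G)|] = C(135, 2)·p = 9045 · (1/405) = 67/3.
E[α(G)] ≥ n − E[|E(G)|] = 135 − 67/3 = 338/3.
Numerically: ≈ 112.66667.
(This is only a lower bound; the true E[α(G)] may be larger.)

E[α(G)] ≥ 338/3 ≈ 112.66667.


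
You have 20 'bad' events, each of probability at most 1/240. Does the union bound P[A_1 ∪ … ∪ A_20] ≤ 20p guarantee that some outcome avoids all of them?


Union bound: P[∪_{i=1}^{20} A_i] ≤ Σ_i P[A_i] ≤ 20·p = 20·(1/240) = 1/12.
Numerically: 1/12 ≈ 0.083333.
Is 1/12 < 1? YES.
Since P[∪ A_i] ≤ 1/12 < 1, the complement has P[∩ A_i^c] ≥ 1 − 1/12 = 11/12 > 0, so some outcome avoids every A_i.

20·p = 1/12 ≈ 0.083333; existence CERTIFIED by the union bound.


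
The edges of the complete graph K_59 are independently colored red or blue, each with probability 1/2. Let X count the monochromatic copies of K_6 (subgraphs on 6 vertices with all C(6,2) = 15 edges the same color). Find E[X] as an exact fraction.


Let X = Σ_S X_S over the C(59, 6) = 45057474 subsets S of size 6, where X_S = 1 if the K_6 on S is monochromatic.
For a fixed S, the K_6 on S has C(6, 2) = 15 edges. P[all 15 edges red] = (1/2)^15, and likewise for blue, so P[monochromatic] = 2·(1/2)^15 = 2^{1 − 15} = 1/16384.
By linearity: E[X] = C(59, 6) · 2^{1 − 15} = 45057474 · 1/16384 = 22528737/8192.
Numerically: E[X] ≈ 2750.090.

E[X] = C(59,6)·2^(1−C(6,2)) = 22528737/8192 ≈ 2750.090.


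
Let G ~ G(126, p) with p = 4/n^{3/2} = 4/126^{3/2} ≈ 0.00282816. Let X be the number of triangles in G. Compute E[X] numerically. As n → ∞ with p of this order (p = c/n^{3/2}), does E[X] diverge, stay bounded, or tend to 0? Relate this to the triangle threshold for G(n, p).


Number of potential triangles: C(126, 3) = 325500.
Each occurs with probability p³ ≈ (0.00282816)³ ≈ 2.26210376e-08.
By linearity: E[X] = C(126, 3)·p³ ≈ 325500 · 2.26210376e-08 ≈ 0.007363.
Since α = 3/2 > 1, p = c/n^{3/2} = o(1/n) is below the triangle threshold p ~ 1/n. Asymptotically E[X] ~ (c³/6)·n^{3(1−α)} = (4³/6)·n^{-1.5} → 0, so by Markov's inequality G has no triangles w.h.p.

E[X] ≈ 0.007363; in regime p = Θ(1/n^{3/2}) E[X] tends to 0 (below the triangle threshold p ~ 1/n).


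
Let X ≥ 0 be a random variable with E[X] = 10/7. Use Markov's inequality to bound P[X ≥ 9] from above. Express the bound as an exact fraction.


μ = E[X] = 10/7, a = 9.
Markov: P[X ≥ 9] ≤ μ/a = (10/7)/9 = 10/63.
Numerically: ≈ 0.159.
(Since a = 9 > μ = 1.429, the bound 10/63 is < 1 and informative.)

P[X ≥ 9] ≤ 10/63 ≈ 0.159.


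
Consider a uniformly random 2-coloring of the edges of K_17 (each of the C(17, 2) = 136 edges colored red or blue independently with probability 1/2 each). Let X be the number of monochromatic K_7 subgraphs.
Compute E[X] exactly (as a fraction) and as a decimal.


Let X = Σ_S X_S over the C(17, 7) = 19448 subsets S of size 7, where X_S = 1 if the K_7 on S is monochromatic.
For a fixed S, the K_7 on S has C(7, 2) = 21 edges. P[all 21 edges red] = (1/2)^21, and likewise for blue, so P[monochromatic] = 2·(1/2)^21 = 2^{1 − 21} = 1/1048576.
By linearity: E[X] = C(17, 7) · 2^{1 − 21} = 19448 · 1/1048576 = 2431/131072.
Numerically: E[X] ≈ 0.018547.

E[X] = C(17,7)·2^(1−C(7,2)) = 2431/131072 ≈ 0.018547.


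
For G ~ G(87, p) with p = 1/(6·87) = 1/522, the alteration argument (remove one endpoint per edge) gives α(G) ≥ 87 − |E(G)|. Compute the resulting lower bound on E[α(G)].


E[|E(G)|] = C(87, 2)·p = 3741 · (1/522) = 43/6.
E[α(G)] ≥ n − E[|E(G)|] = 87 − 43/6 = 479/6.
Numerically: ≈ 79.8333.
(This is only a lower bound; the true E[α(G)] may be larger.)

E[α(G)] ≥ 479/6 ≈ 79.8333.


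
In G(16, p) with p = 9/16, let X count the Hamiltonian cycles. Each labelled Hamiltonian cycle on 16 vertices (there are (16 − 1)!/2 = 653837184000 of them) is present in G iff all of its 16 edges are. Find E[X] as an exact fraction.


K_16 has (16 − 1)!/2 = 653837184000 labelled Hamiltonian cycles.
For each such Hamiltonian cycle H, let X_H = 1 if all 16 edges of H are present in G. Then P[X_H = 1] = p^{16} = (9/16)^{16} = 1853020188851841/18446744073709551616.
By linearity: E[X] = Σ_H E[X_H] = 653837184000 · p^{16} = 653837184000 · 1853020188851841/18446744073709551616 = 1183177248216831945952875/18014398509481984.
Numerically: E[X] ≈ 6.56795e+07.

E[X] = 653837184000 · (9/16)^{16} = 1183177248216831945952875/18014398509481984 ≈ 6.56795e+07.


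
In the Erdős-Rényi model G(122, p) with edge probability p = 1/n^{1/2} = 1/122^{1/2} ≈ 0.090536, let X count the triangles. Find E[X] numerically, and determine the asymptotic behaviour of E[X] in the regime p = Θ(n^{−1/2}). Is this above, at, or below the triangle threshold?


Number of potential triangles: C(122, 3) = 295240.
Each occurs with probability p³ ≈ (0.090536)³ ≈ 7.4209628e-04.
By linearity: E[X] = C(122, 3)·p³ ≈ 295240 · 7.4209628e-04 ≈ 219.09651.
Since α = 1/2 < 1, p = c/n^{1/2} ≫ 1/n is above the triangle threshold p ~ 1/n. Asymptotically E[X] ~ (c³/6)·n^{3(1−α)} = (1³/6)·n^{1.5} → ∞; triangles are abundant w.h.p.

E[X] ≈ 219.09651; in regime p = Θ(1/n^{1/2}) E[X] diverges (above the triangle threshold p ~ 1/n).


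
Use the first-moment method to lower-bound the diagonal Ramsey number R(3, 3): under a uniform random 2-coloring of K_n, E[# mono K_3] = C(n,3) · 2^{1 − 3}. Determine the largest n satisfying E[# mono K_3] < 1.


We need C(n, 3) · 2^{1 − 3} < 1, i.e. C(n, 3) < 2^{3 − 1} = 4.
Check values of n near the boundary:
  n = 3: C(3, 3) = 1; 1 < 4? YES
  n = 4: C(4, 3) = 4; 4 < 4? NO
  n = 5: C(5, 3) = 10; 10 < 4? NO
The largest n with C(n, 3) < 4 is n = 3 (where E[X] = 1/4 ≈ 0.25000). Hence R(3, 3) > 3, i.e. R(3, 3) ≥ 4.

Largest n = 3; hence R(3, 3) > 3.


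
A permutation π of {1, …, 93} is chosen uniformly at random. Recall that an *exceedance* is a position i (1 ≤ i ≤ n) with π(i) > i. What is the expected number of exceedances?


Write X = Σ_{i=1}^{93} X_i, where X_i = 1_{π(i) > i}.
For each fixed i, π(i) is uniform over {1, …, 93} (marginal of a uniform permutation), so P[π(i) > i] = (n − i)/n. Summing: Σ_{i=1}^{93} (n − i)/n = (0 + 1 + … + 92)/93 = 93(93 − 1)/(2·93) = (93 − 1)/2.
Hence E[X] = Σ_{i=1}^{93} (93 − i)/93 = 46 ≈ 46.0000.

E[X] = 46 = 46.0000.


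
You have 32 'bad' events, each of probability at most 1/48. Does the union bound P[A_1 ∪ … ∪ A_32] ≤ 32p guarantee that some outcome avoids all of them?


Union bound: P[∪_{i=1}^{32} A_i] ≤ Σ_i P[A_i] ≤ 32·p = 32·(1/48) = 2/3.
Numerically: 2/3 ≈ 0.66667.
Is 2/3 < 1? YES.
Since P[∪ A_i] ≤ 2/3 < 1, the complement has P[∩ A_i^c] ≥ 1 − 2/3 = 1/3 > 0, so some outcome avoids every A_i.

32·p = 2/3 ≈ 0.66667; existence CERTIFIED by the union bound.


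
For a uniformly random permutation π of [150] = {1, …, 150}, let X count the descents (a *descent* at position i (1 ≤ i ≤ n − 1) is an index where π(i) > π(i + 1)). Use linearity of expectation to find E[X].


Write X = Σ X_I over i = 1, …, 149, with X_I the indicator of one descent.
There are 149 indicators.
For each fixed i, the pair (π(i), π(i+1)) is a uniformly random ordered pair of distinct values from {1, …, 150}; by symmetry P[π(i) > π(i+1)] = 1/2.
By linearity: E[X] = 149 · (1/2) = (150 − 1) · (1/2) = 149/2 ≈ 74.500.

E[X] = 149/2 = 74.500.


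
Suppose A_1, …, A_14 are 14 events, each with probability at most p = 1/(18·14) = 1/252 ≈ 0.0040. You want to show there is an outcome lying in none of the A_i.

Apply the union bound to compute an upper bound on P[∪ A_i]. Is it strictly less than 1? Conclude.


Union bound: P[∪_{i=1}^{14} A_i] ≤ Σ_i P[A_i] ≤ 14·p = 14·(1/252) = 1/18.
Numerically: 1/18 ≈ 0.0556.
Is 1/18 < 1? YES.
Since P[∪ A_i] ≤ 1/18 < 1, the complement has P[∩ A_i^c] ≥ 1 − 1/18 = 17/18 > 0, so some outcome avoids every A_i.

14·p = 1/18 ≈ 0.0556; existence CERTIFIED by the union bound.


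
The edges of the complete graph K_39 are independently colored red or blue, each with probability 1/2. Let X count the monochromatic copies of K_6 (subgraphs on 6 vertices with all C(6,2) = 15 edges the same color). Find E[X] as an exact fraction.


Let X = Σ_S X_S over the C(39, 6) = 3262623 subsets S of size 6, where X_S = 1 if the K_6 on S is monochromatic.
For a fixed S, the K_6 on S has C(6, 2) = 15 edges. P[all 15 edges red] = (1/2)^15, and likewise for blue, so P[monochromatic] = 2·(1/2)^15 = 2^{1 − 15} = 1/16384.
By linearity: E[X] = C(39, 6) · 2^{1 − 15} = 3262623 · 1/16384 = 3262623/16384.
Numerically: E[X] ≈ 199.13470.

E[X] = C(39,6)·2^(1−C(6,2)) = 3262623/16384 ≈ 199.13470.


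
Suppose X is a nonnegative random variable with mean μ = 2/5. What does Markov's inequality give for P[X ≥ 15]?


μ = E[X] = 2/5, a = 15.
Markov: P[X ≥ 15] ≤ μ/a = (2/5)/15 = 2/75.
Numerically: ≈ 0.02667.
(Since a = 15 > μ = 0.40000, the bound 2/75 is < 1 and informative.)

P[X ≥ 15] ≤ 2/75 ≈ 0.02667.


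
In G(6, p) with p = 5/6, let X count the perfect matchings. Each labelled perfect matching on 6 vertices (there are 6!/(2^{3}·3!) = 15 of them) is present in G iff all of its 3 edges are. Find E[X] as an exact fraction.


K_6 has 6!/(2^{3}·3!) = 15 labelled perfect matchings.
For each such perfect matching H, let X_H = 1 if all 3 edges of H are present in G. Then P[X_H = 1] = p^{3} = (5/6)^{3} = 125/216.
By linearity of expectation: E[X] = Σ_H E[X_H] = 15 · p^{3} = 15 · 125/216 = 625/72.
Numerically: E[X] ≈ 8.68.

E[X] = 15 · (5/6)^{3} = 625/72 ≈ 8.68.


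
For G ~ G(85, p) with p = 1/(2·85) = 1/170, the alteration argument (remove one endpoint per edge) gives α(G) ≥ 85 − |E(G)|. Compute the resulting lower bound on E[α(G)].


E[|E(G)|] = C(85, 2)·p = 3570 · (1/170) = 21.
E[α(G)] ≥ n − E[|E(G)|] = 85 − 21 = 64.
Numerically: ≈ 64.0000.
(This is only a lower bound; the true E[α(G)] may be larger.)

E[α(G)] ≥ 64 ≈ 64.0000.


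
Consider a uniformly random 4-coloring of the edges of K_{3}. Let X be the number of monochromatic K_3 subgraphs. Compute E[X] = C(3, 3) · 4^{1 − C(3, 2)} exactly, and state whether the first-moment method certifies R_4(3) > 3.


E[X] = C(3, 3) · 4^{1 − 3} = 1 · 4^{−2} = 1/16.
As a reduced fraction: E[X] = 1/16 ≈ 0.062.
Is E[X] < 1? YES.
Since E[X] < 1, there exists a 4-coloring of K_{3} with no monochromatic K_3; hence R_4(3) > 3.

E[X] = 1/16 ≈ 0.062; E[X] < 1, so R_4(3) > 3.


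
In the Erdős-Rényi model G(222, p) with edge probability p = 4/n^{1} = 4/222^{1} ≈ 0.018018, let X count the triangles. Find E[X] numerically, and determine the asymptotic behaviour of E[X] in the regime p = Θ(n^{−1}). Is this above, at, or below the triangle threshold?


Number of potential triangles: C(222, 3) = 1798940.
Each occurs with probability p³ ≈ (0.018018)³ ≈ 5.84953105e-06.
By linearity: E[X] = C(222, 3)·p³ ≈ 1798940 · 5.84953105e-06 ≈ 10.522955.
Here α = 1, so p = 4/n is exactly at the triangle threshold p ~ 1/n. Asymptotically E[X] → c³/6 = 4³/6 = 32/3 ≈ 10.666667, a bounded constant. In this regime the triangle count is asymptotically Poisson(c³/6).

E[X] ≈ 10.522955; in regime p = Θ(1/n^{1}) E[X] stays bounded (at the triangle threshold p ~ 1/n).


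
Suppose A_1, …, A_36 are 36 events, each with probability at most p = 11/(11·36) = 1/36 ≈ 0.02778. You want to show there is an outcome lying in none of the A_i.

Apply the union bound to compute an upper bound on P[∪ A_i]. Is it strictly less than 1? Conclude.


Union bound: P[∪_{i=1}^{36} A_i] ≤ Σ_i P[A_i] ≤ 36·p = 36·(1/36) = 1.
Numerically: 1 ≈ 1.00000.
Is 1 < 1? NO.
Since the bound 1 is ≥ 1, the union bound is uninformative here; it does NOT by itself certify existence.

36·p = 1 ≈ 1.00000; existence NOT certified by the union bound.


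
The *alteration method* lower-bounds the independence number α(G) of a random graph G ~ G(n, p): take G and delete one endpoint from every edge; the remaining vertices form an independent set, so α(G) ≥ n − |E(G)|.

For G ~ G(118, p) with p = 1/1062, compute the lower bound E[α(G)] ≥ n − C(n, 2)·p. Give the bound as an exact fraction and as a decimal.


E[|E(G)|] = C(118, 2)·p = 6903 · (1/1062) = 13/2.
E[α(G)] ≥ n − E[|E(G)|] = 118 − 13/2 = 223/2.
Numerically: ≈ 111.5000.
(This is only a lower bound; the true E[α(G)] may be larger.)

E[α(G)] ≥ 223/2 ≈ 111.5000.


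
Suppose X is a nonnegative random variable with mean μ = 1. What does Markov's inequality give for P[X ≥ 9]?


μ = E[X] = 1, a = 9.
Markov: P[X ≥ 9] ≤ μ/a = (1)/9 = 1/9.
Numerically: ≈ 0.11111.
(Since a = 9 > μ = 1.00000, the bound 1/9 is < 1 and informative.)

P[X ≥ 9] ≤ 1/9 ≈ 0.11111.


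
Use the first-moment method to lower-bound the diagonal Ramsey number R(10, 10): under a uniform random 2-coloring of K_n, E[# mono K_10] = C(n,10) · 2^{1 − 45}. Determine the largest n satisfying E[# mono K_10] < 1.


We need C(n, 10) · 2^{1 − 45} < 1, i.e. C(n, 10) < 2^{45 − 1} = 17592186044416.
Check values of n near the boundary:
  n = 94: C(94, 10) = 9041256841903; 9041256841903 < 17592186044416? YES
  n = 95: C(95, 10) = 10104934117421; 10104934117421 < 17592186044416? YES
  n = 96: C(96, 10) = 11279926456656; 11279926456656 < 17592186044416? YES
  n = 97: C(97, 10) = 12576469727536; 12576469727536 < 17592186044416? YES
  n = 98: C(98, 10) = 14005614014756; 14005614014756 < 17592186044416? YES
  n = 99: C(99, 10) = 15579278510796; 15579278510796 < 17592186044416? YES
  n = 100: C(100, 10) = 17310309456440; 17310309456440 < 17592186044416? YES
  n = 101: C(101, 10) = 19212541264840; 19212541264840 < 17592186044416? NO
  n = 102: C(102, 10) = 21300860967540; 21300860967540 < 17592186044416? NO
The largest n with C(n, 10) < 17592186044416 is n = 100 (where E[X] = 2163788682055/2199023255552 ≈ 0.984). Hence R(10, 10) > 100, i.e. R(10, 10) ≥ 101.

Largest n = 100; hence R(10, 10) > 100.


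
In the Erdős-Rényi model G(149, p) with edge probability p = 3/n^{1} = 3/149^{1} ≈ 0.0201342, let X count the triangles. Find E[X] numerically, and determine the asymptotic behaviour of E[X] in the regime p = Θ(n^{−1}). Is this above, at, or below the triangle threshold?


Number of potential triangles: C(149, 3) = 540274.
Each occurs with probability p³ ≈ (0.0201342)³ ≈ 8.16215728e-06.
By linearity: E[X] = C(149, 3)·p³ ≈ 540274 · 8.16215728e-06 ≈ 4.409801.
Here α = 1, so p = 3/n is exactly at the triangle threshold p ~ 1/n. Asymptotically E[X] → c³/6 = 3³/6 = 9/2 ≈ 4.500000, a bounded constant. In this regime the triangle count is asymptotically Poisson(c³/6).

E[X] ≈ 4.409801; in regime p = Θ(1/n^{1}) E[X] stays bounded (at the triangle threshold p ~ 1/n).


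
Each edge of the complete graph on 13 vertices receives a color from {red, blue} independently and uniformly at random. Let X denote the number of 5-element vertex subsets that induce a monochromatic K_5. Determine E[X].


Let X = Σ_S X_S over the C(13, 5) = 1287 subsets S of size 5, where X_S = 1 if the K_5 on S is monochromatic.
For a fixed S, the K_5 on S has C(5, 2) = 10 edges. P[all 10 edges red] = (1/2)^10, and likewise for blue, so P[monochromatic] = 2·(1/2)^10 = 2^{1 − 10} = 1/512.
By linearity of expectation: E[X] = C(13, 5) · 2^{1 − 10} = 1287 · 1/512 = 1287/512.
Numerically: E[X] ≈ 2.514.

E[X] = C(13,5)·2^(1−C(5,2)) = 1287/512 ≈ 2.514.


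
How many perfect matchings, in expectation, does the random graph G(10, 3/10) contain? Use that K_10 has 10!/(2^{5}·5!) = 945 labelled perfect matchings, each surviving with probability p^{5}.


K_10 has 10!/(2^{5}·5!) = 945 labelled perfect matchings.
For each such perfect matching H, let X_H = 1 if all 5 edges of H are present in G. Then P[X_H = 1] = p^{5} = (3/10)^{5} = 243/100000.
By linearity of expectation: E[X] = Σ_H E[X_H] = 945 · p^{5} = 945 · 243/100000 = 45927/20000.
Numerically: E[X] ≈ 2.3.

E[X] = 945 · (3/10)^{5} = 45927/20000 ≈ 2.3.


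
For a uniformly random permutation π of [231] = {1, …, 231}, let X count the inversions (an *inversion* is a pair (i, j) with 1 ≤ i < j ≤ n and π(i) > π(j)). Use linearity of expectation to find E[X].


Write X = Σ X_I over the C(231, 2) = 26565 pairs i < j, with X_I the indicator of one inversion.
There are 26565 indicators.
For each fixed pair i < j, the values π(i) and π(j) are two distinct elements of {1, …, 231} in uniformly random order; by symmetry P[π(i) > π(j)] = 1/2.
By linearity: E[X] = 26565 · (1/2) = C(231, 2) · (1/2) = 26565/2 = 26565/2 ≈ 13282.5000.

E[X] = 26565/2 = 13282.5000.


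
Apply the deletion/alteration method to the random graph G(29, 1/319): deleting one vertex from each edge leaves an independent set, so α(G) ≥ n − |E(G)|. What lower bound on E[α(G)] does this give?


E[|E(G)|] = C(29, 2)·p = 406 · (1/319) = 14/11.
E[α(G)] ≥ n − E[|E(G)|] = 29 − 14/11 = 305/11.
Numerically: ≈ 27.727273.
(This is only a lower bound; the true E[α(G)] may be larger.)

E[α(G)] ≥ 305/11 ≈ 27.727273.


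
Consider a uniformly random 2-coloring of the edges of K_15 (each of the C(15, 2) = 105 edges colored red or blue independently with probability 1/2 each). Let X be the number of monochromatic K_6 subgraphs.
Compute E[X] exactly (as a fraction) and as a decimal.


Let X = Σ_S X_S over the C(15, 6) = 5005 subsets S of size 6, where X_S = 1 if the K_6 on S is monochromatic.
For a fixed S, the K_6 on S has C(6, 2) = 15 edges. P[all 15 edges red] = (1/2)^15, and likewise for blue, so P[monochromatic] = 2·(1/2)^15 = 2^{1 − 15} = 1/16384.
Summing: E[X] = C(15, 6) · 2^{1 − 15} = 5005 · 1/16384 = 5005/16384.
Numerically: E[X] ≈ 0.3055.

E[X] = C(15,6)·2^(1−C(6,2)) = 5005/16384 ≈ 0.3055.


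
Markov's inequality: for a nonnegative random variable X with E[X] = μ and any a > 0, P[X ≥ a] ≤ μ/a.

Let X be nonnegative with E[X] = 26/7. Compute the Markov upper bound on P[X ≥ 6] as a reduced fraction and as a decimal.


μ = E[X] = 26/7, a = 6.
Markov: P[X ≥ 6] ≤ μ/a = (26/7)/6 = 13/21.
Numerically: ≈ 0.619048.
(Since a = 6 > μ = 3.714286, the bound 13/21 is < 1 and informative.)

P[X ≥ 6] ≤ 13/21 ≈ 0.619048.


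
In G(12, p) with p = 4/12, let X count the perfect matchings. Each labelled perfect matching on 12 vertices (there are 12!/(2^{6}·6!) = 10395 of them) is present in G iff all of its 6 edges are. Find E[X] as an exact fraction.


K_12 has 12!/(2^{6}·6!) = 10395 labelled perfect matchings.
For each such perfect matching H, let X_H = 1 if all 6 edges of H are present in G. Then P[X_H = 1] = p^{6} = (1/3)^{6} = 1/729.
By linearity of expectation: E[X] = Σ_H E[X_H] = 10395 · p^{6} = 10395 · 1/729 = 385/27.
Numerically: E[X] ≈ 14.259.

E[X] = 10395 · (1/3)^{6} = 385/27 ≈ 14.259.


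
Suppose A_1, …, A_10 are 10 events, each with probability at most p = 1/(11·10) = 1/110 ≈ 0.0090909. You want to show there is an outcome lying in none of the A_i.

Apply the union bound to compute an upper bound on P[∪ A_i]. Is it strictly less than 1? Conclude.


Union bound: P[∪_{i=1}^{10} A_i] ≤ Σ_i P[A_i] ≤ 10·p = 10·(1/110) = 1/11.
Numerically: 1/11 ≈ 0.0909091.
Is 1/11 < 1? YES.
Since P[∪ A_i] ≤ 1/11 < 1, the complement has P[∩ A_i^c] ≥ 1 − 1/11 = 10/11 > 0, so some outcome avoids every A_i.

10·p = 1/11 ≈ 0.0909091; existence CERTIFIED by the union bound.


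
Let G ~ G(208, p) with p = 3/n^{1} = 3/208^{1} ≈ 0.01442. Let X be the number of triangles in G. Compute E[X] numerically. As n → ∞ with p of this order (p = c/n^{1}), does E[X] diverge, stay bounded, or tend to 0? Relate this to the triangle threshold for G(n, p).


Number of potential triangles: C(208, 3) = 1478256.
Each occurs with probability p³ ≈ (0.01442)³ ≈ 3.000363e-06.
By linearity: E[X] = C(208, 3)·p³ ≈ 1478256 · 3.000363e-06 ≈ 4.4353.
Here α = 1, so p = 3/n is exactly at the triangle threshold p ~ 1/n. Asymptotically E[X] → c³/6 = 3³/6 = 9/2 ≈ 4.5000, a bounded constant. In this regime the triangle count is asymptotically Poisson(c³/6).

E[X] ≈ 4.4353; in regime p = Θ(1/n^{1}) E[X] stays bounded (at the triangle threshold p ~ 1/n).


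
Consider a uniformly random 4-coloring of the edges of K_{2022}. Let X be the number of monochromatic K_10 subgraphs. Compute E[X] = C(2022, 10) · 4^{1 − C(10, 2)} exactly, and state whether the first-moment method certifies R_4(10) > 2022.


E[X] = C(2022, 10) · 4^{1 − 45} = 307870445231474093395937796 · 4^{−44} = 307870445231474093395937796/309485009821345068724781056.
As a reduced fraction: E[X] = 76967611307868523348984449/77371252455336267181195264 ≈ 0.995.
Is E[X] < 1? YES.
Since E[X] < 1, there exists a 4-coloring of K_{2022} with no monochromatic K_10; hence R_4(10) > 2022.

E[X] = 76967611307868523348984449/77371252455336267181195264 ≈ 0.995; E[X] < 1, so R_4(10) > 2022.


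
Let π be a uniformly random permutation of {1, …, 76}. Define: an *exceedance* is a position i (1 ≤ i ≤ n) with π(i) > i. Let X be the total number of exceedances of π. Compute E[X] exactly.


Write X = Σ_{i=1}^{76} X_i, where X_i = 1_{π(i) > i}.
For each fixed i, π(i) is uniform over {1, …, 76} (marginal of a uniform permutation), so P[π(i) > i] = (n − i)/n. Summing: Σ_{i=1}^{76} (n − i)/n = (0 + 1 + … + 75)/76 = 76(76 − 1)/(2·76) = (76 − 1)/2.
Hence E[X] = Σ_{i=1}^{76} (76 − i)/76 = 75/2 ≈ 37.500000.

E[X] = 75/2 = 37.500000.


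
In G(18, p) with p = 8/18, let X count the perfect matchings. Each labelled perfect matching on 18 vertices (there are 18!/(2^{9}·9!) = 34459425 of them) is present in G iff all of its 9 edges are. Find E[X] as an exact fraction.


K_18 has 18!/(2^{9}·9!) = 34459425 labelled perfect matchings.
For each such perfect matching H, let X_H = 1 if all 9 edges of H are present in G. Then P[X_H = 1] = p^{9} = (4/9)^{9} = 262144/387420489.
Summing the indicators: E[X] = Σ_H E[X_H] = 34459425 · p^{9} = 34459425 · 262144/387420489 = 111522611200/4782969.
Numerically: E[X] ≈ 23316.6.

E[X] = 34459425 · (4/9)^{9} = 111522611200/4782969 ≈ 23316.6.


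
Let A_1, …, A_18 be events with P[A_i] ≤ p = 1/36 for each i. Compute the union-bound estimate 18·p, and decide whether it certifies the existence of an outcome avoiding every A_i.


Union bound: P[∪_{i=1}^{18} A_i] ≤ Σ_i P[A_i] ≤ 18·p = 18·(1/36) = 1/2.
Numerically: 1/2 ≈ 0.500.
Is 1/2 < 1? YES.
Since P[∪ A_i] ≤ 1/2 < 1, the complement has P[∩ A_i^c] ≥ 1 − 1/2 = 1/2 > 0, so some outcome avoids every A_i.

18·p = 1/2 ≈ 0.500; existence CERTIFIED by the union bound.
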